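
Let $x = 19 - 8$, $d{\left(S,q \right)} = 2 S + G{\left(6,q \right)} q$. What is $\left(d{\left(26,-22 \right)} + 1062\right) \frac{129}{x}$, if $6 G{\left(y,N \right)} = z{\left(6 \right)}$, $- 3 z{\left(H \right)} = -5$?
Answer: $\frac{428753}{33} \approx 12993.0$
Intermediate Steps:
$z{\left(H \right)} = \frac{5}{3}$ ($z{\left(H \right)} = \left(- \frac{1}{3}\right) \left(-5\right) = \frac{5}{3}$)
$G{\left(y,N \right)} = \frac{5}{18}$ ($G{\left(y,N \right)} = \frac{1}{6} \cdot \frac{5}{3} = \frac{5}{18}$)
$d{\left(S,q \right)} = 2 S + \frac{5 q}{18}$
$x = 11$ ($x = 19 - 8 = 11$)
$\left(d{\left(26,-22 \right)} + 1062\right) \frac{129}{x} = \left(\left(2 \cdot 26 + \frac{5}{18} \left(-22\right)\right) + 1062\right) \frac{129}{11} = \left(\left(52 - \frac{55}{9}\right) + 1062\right) 129 \cdot \frac{1}{11} = \left(\frac{413}{9} + 1062\right) \frac{129}{11} = \frac{9971}{9} \cdot \frac{129}{11} = \frac{428753}{33}$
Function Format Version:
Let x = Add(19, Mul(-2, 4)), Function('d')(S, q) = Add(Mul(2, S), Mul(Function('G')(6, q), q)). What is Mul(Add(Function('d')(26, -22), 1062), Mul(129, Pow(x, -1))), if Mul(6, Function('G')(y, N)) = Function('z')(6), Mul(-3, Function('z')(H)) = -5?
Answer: Rational(428753, 33) ≈ 12993.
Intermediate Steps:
Function('z')(H) = Rational(5, 3) (Function('z')(H) = Mul(Rational(-1, 3), -5) = Rational(5, 3))
Function('G')(y, N) = Rational(5, 18) (Function('G')(y, N) = Mul(Rational(1, 6), Rational(5, 3)) = Rational(5, 18))
Function('d')(S, q) = Add(Mul(2, S), Mul(Rational(5, 18), q))
x = 11 (x = Add(19, -8) = 11)
Mul(Add(Function('d')(26, -22), 1062), Mul(129, Pow(x, -1))) = Mul(Add(Add(Mul(2, 26), Mul(Rational(5, 18), -22)), 1062), Mul(129, Pow(11, -1))) = Mul(Add(Add(52, Rational(-55, 9)), 1062), Mul(129, Rational(1, 11))) = Mul(Add(Rational(413, 9), 1062), Rational(129, 11)) = Mul(Rational(9971, 9), Rational(129, 11)) = Rational(428753, 33)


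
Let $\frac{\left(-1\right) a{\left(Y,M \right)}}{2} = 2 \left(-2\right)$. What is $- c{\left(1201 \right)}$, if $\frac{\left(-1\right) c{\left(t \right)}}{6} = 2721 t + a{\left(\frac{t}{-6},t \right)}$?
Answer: $19607574$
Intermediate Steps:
$a{\left(Y,M \right)} = 8$ ($a{\left(Y,M \right)} = - 2 \cdot 2 \left(-2\right) = \left(-2\right) \left(-4\right) = 8$)
$c{\left(t \right)} = -48 - 16326 t$ ($c{\left(t \right)} = - 6 \left(2721 t + 8\right) = - 6 \left(8 + 2721 t\right) = -48 - 16326 t$)
$- c{\left(1201 \right)} = - (-48 - 19607526) = \left(-1\right) \left(-19607574\right) = 19607574$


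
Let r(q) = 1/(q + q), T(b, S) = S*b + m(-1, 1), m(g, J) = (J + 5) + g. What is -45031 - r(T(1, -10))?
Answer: -450309/10 ≈ -45031.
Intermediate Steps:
m(g, J) = 5 + J + g (m(g, J) = (5 + J) + g = 5 + J + g)
T(b, S) = 5 + S*b (T(b, S) = S*b + (5 + 1 - 1) = S*b + 5 = 5 + S*b)
r(q) = 1/(2*q)
-45031 - r(T(1, -10)) = -45031 - 1/(2*(5 - 10*1)) = -45031 - 1/(2*(5 - 10)) = -45031 - 1/(2*(-5)) = -45031 - (-1)/(2*5) = -45031 - 1*(-⅒) = -45031 + ⅒ = -450309/10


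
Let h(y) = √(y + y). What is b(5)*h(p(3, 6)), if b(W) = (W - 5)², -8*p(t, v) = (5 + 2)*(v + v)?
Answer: 0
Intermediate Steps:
p(t, v) = -7*v/4 (p(t, v) = -(5 + 2)*(v + v)/8 = -7*2*v/8 = -7*v/4)
h(y) = √2*√y (h(y) = √(2*y) = √2*√y)
b(W) = (-5 + W)²
b(5)*h(p(3, 6)) = (-5 + 5)²*(√2*√(-7/4*6)) = 0²*(√2*√(-21/2)) = 0*(√2*(I*√42/2)) = 0*(I*√21) = 0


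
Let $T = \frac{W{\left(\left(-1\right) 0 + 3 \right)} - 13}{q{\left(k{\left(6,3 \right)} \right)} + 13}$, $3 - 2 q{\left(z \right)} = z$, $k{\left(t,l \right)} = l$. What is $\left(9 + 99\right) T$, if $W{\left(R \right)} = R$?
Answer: $- \frac{1080}{13} \approx -83.077$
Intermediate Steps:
$q{\left(z \right)} = \frac{3}{2} - \frac{z}{2}$
$T = - \frac{10}{13}$ ($T = \frac{\left(\left(-1\right) 0 + 3\right) - 13}{\left(\frac{3}{2} - \frac{3}{2}\right) + 13} = \frac{\left(0 + 3\right) - 13}{\left(\frac{3}{2} - \frac{3}{2}\right) + 13} = \frac{3 - 13}{0 + 13} = - \frac{10}{13} \approx -0.76923$)
$\left(9 + 99\right) T = \left(9 + 99\right) \left(- \frac{10}{13}\right) = 108 \left(- \frac{10}{13}\right) = - \frac{1080}{13}$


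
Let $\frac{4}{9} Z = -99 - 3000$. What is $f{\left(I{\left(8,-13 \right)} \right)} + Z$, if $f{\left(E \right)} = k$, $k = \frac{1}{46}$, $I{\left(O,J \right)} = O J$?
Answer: $- \frac{641491}{92} \approx -6972.7$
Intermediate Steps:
$I{\left(O,J \right)} = J O$
$k = \frac{1}{46} \approx 0.021739$
$Z = - \frac{27891}{4}$ ($Z = \frac{9 \left(-99 - 3000\right)}{4} = \frac{9}{4} \left(-3099\right) = - \frac{27891}{4} \approx -6972.8$)
$f{\left(E \right)} = \frac{1}{46}$
$f{\left(I{\left(8,-13 \right)} \right)} + Z = \frac{1}{46} - \frac{27891}{4} = - \frac{641491}{92}$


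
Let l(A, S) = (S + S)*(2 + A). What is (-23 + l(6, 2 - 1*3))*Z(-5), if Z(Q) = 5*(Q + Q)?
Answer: 1950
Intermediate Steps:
Z(Q) = 10*Q (Z(Q) = 5*(2*Q) = 10*Q)
l(A, S) = 2*S*(2 + A) (l(A, S) = (2*S)*(2 + A) = 2*S*(2 + A))
(-23 + l(6, 2 - 1*3))*Z(-5) = (-23 + 2*(2 - 1*3)*(2 + 6))*(10*(-5)) = (-23 + 2*(2 - 3)*8)*(-50) = (-23 + 2*(-1)*8)*(-50) = (-23 - 16)*(-50) = -39*(-50) = 1950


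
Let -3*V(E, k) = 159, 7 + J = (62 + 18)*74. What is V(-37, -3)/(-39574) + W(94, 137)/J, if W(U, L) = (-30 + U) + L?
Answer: 2755921/78000354 ≈ 0.035332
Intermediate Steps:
J = 5913 (J = -7 + (62 + 18)*74 = -7 + 80*74 = -7 + 5920 = 5913)
V(E, k) = -53 (V(E, k) = -⅓*159 = -53)
W(U, L) = -30 + L + U
V(-37, -3)/(-39574) + W(94, 137)/J = -53/(-39574) + (-30 + 137 + 94)/5913 = -53*(-1/39574) + 201*(1/5913) = 53/39574 + 67/1971 = 2755921/78000354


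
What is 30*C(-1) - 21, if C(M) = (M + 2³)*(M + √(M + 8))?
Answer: -231 + 210*√7 ≈ 324.61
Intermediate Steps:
C(M) = (8 + M)*(M + √(8 + M)) (C(M) = (M + 8)*(M + √(8 + M)) = (8 + M)*(M + √(8 + M)))
30*C(-1) - 21 = 30*((-1)² + 8*(-1) + 8*√(8 - 1) - √(8 - 1)) - 21 = 30*(1 - 8 + 8*√7 - √7) - 21 = 30*(-7 + 7*√7) - 21 = (-210 + 210*√7) - 21 = -231 + 210*√7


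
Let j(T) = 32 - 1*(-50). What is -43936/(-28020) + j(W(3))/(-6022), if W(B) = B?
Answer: 32785619/21092055 ≈ 1.5544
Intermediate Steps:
j(T) = 82 (j(T) = 32 + 50 = 82)
-43936/(-28020) + j(W(3))/(-6022) = -43936/(-28020) + 82/(-6022) = -43936*(-1/28020) + 82*(-1/6022) = 10984/7005 - 41/3011 = 32785619/21092055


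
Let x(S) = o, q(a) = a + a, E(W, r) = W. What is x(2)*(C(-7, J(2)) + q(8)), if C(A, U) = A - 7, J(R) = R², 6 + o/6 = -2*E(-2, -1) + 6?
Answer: 48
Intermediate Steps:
o = 24 (o = -36 + 6*(-2*(-2) + 6) = -36 + 6*(4 + 6) = -36 + 6*10 = -36 + 60 = 24)
q(a) = 2*a
C(A, U) = -7 + A
x(S) = 24
x(2)*(C(-7, J(2)) + q(8)) = 24*((-7 - 7) + 2*8) = 24*(-14 + 16) = 24*2 = 48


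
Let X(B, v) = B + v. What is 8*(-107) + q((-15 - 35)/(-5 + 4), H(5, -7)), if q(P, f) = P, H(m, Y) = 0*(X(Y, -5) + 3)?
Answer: -806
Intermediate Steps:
H(m, Y) = 0 (H(m, Y) = 0*((Y - 5) + 3) = 0*((-5 + Y) + 3) = 0*(-2 + Y) = 0)
8*(-107) + q((-15 - 35)/(-5 + 4), H(5, -7)) = 8*(-107) + (-15 - 35)/(-5 + 4) = -856 - 50/(-1) = -856 - 50*(-1) = -856 + 50 = -806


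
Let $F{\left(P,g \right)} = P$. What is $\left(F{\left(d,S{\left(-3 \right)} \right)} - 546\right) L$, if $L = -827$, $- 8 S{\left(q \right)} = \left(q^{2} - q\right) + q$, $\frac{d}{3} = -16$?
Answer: $491238$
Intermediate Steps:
$d = -48$ ($d = 3 \left(-16\right) = -48$)
$S{\left(q \right)} = - \frac{q^{2}}{8}$ ($S{\left(q \right)} = - \frac{\left(q^{2} - q\right) + q}{8} = - \frac{q^{2}}{8}$)
$\left(F{\left(d,S{\left(-3 \right)} \right)} - 546\right) L = \left(-48 - 546\right) \left(-827\right) = \left(-594\right) \left(-827\right) = 491238$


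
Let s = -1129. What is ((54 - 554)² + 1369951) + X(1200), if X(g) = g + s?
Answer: 1620022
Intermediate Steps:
X(g) = -1129 + g (X(g) = g - 1129 = -1129 + g)
((54 - 554)² + 1369951) + X(1200) = ((54 - 554)² + 1369951) + (-1129 + 1200) = ((-500)² + 1369951) + 71 = (250000 + 1369951) + 71 = 1619951 + 71 = 1620022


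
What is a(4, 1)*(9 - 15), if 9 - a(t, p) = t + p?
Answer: -24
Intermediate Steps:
a(t, p) = 9 - p - t (a(t, p) = 9 - (t + p) = 9 - (p + t) = 9 + (-p - t) = 9 - p - t)
a(4, 1)*(9 - 15) = (9 - 1*1 - 1*4)*(9 - 15) = (9 - 1 - 4)*(-6) = 4*(-6) = -24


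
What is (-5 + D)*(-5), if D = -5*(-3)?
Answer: -50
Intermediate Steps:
D = 15
(-5 + D)*(-5) = (-5 + 15)*(-5) = 10*(-5) = -50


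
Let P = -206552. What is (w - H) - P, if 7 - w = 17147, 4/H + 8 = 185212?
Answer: 8769965011/46301 ≈ 1.8941e+5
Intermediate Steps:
H = 1/46301 (H = 4/(-8 + 185212) = 4/185204 = 4*(1/185204) = 1/46301 ≈ 2.1598e-5)
w = -17140 (w = 7 - 1*17147 = 7 - 17147 = -17140)
(w - H) - P = (-17140 - 1*1/46301) - 1*(-206552) = (-17140 - 1/46301) + 206552 = -793599141/46301 + 206552 = 8769965011/46301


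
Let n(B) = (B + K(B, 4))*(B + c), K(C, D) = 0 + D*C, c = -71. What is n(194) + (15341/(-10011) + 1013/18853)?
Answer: 22517978083000/188737383 ≈ 1.1931e+5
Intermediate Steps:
K(C, D) = C*D (K(C, D) = 0 + C*D = C*D)
n(B) = 5*B*(-71 + B) (n(B) = (B + B*4)*(B - 71) = (B + 4*B)*(-71 + B) = (5*B)*(-71 + B) = 5*B*(-71 + B))
n(194) + (15341/(-10011) + 1013/18853) = 5*194*(-71 + 194) + (15341/(-10011) + 1013/18853) = 5*194*123 + (15341*(-1/10011) + 1013*(1/18853)) = 119310 + (-15341/10011 + 1013/18853) = 119310 - 279082730/188737383 = 22517978083000/188737383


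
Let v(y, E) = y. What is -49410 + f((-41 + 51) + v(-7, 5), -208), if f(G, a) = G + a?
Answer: -49615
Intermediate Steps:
-49410 + f((-41 + 51) + v(-7, 5), -208) = -49410 + (((-41 + 51) - 7) - 208) = -49410 + ((10 - 7) - 208) = -49410 + (3 - 208) = -49410 - 205 = -49615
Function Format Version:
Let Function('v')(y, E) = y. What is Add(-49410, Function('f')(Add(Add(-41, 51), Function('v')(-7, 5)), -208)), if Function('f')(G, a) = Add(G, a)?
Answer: -49615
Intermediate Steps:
Add(-49410, Function('f')(Add(Add(-41, 51), Function('v')(-7, 5)), -208)) = Add(-49410, Add(Add(Add(-41, 51), -7), -208)) = Add(-49410, Add(Add(10, -7), -208)) = Add(-49410, Add(3, -208)) = Add(-49410, -205) = -49615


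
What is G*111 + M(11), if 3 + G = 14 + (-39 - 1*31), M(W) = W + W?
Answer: -6527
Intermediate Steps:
M(W) = 2*W
G = -59 (G = -3 + (14 + (-39 - 1*31)) = -3 + (14 + (-39 - 31)) = -3 + (14 - 70) = -3 - 56 = -59)
G*111 + M(11) = -59*111 + 2*11 = -6549 + 22 = -6527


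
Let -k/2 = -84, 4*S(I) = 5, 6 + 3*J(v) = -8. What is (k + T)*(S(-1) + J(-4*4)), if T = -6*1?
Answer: -1107/2 ≈ -553.50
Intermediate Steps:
J(v) = -14/3 (J(v) = -2 + (⅓)*(-8) = -2 - 8/3 = -14/3)
S(I) = 5/4 (S(I) = (¼)*5 = 5/4)
k = 168 (k = -2*(-84) = 168)
T = -6
(k + T)*(S(-1) + J(-4*4)) = (168 - 6)*(5/4 - 14/3) = 162*(-41/12) = -1107/2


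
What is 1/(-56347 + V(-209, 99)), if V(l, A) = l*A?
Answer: -1/77038 ≈ -1.2981e-5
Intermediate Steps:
V(l, A) = A*l
1/(-56347 + V(-209, 99)) = 1/(-56347 + 99*(-209)) = 1/(-56347 - 20691) = 1/(-77038) = -1/77038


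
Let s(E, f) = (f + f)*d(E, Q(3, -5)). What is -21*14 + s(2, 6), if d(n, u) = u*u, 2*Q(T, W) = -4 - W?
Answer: -291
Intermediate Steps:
Q(T, W) = -2 - W/2 (Q(T, W) = (-4 - W)/2 = -2 - W/2)
d(n, u) = u²
s(E, f) = f/2 (s(E, f) = (f + f)*(-2 - ½*(-5))² = (2*f)*(-2 + 5/2)² = (2*f)*(½)² = (2*f)*(¼) = f/2)
-21*14 + s(2, 6) = -21*14 + (½)*6 = -294 + 3 = -291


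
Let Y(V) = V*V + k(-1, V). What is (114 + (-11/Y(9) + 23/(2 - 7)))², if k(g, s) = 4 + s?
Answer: 2638157769/220900 ≈ 11943.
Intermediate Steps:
Y(V) = 4 + V + V² (Y(V) = V*V + (4 + V) = V² + (4 + V) = 4 + V + V²)
(114 + (-11/Y(9) + 23/(2 - 7)))² = (114 + (-11/(4 + 9 + 9²) + 23/(2 - 7)))² = (114 + (-11/(4 + 9 + 81) + 23/(-5)))² = (114 + (-11/94 + 23*(-⅕)))² = (114 + (-11*1/94 - 23/5))² = (114 + (-11/94 - 23/5))² = (114 - 2217/470)² = (51363/470)² = 2638157769/220900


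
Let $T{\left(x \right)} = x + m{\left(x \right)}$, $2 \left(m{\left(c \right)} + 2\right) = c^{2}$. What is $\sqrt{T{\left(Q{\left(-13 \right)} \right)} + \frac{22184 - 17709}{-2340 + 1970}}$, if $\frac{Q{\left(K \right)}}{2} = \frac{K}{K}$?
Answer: $\frac{3 i \sqrt{6142}}{74} \approx 3.1772 i$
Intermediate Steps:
$Q{\left(K \right)} = 2$ ($Q{\left(K \right)} = 2 \frac{K}{K} = 2 \cdot 1 = 2$)
$m{\left(c \right)} = -2 + \frac{c^{2}}{2}$
$T{\left(x \right)} = -2 + x + \frac{x^{2}}{2}$ ($T{\left(x \right)} = x + \left(-2 + \frac{x^{2}}{2}\right) = -2 + x + \frac{x^{2}}{2}$)
$\sqrt{T{\left(Q{\left(-13 \right)} \right)} + \frac{22184 - 17709}{-2340 + 1970}} = \sqrt{\left(-2 + 2 + \frac{2^{2}}{2}\right) + \frac{22184 - 17709}{-2340 + 1970}} = \sqrt{\left(-2 + 2 + \frac{1}{2} \cdot 4\right) + \frac{4475}{-370}} = \sqrt{\left(-2 + 2 + 2\right) + 4475 \left(- \frac{1}{370}\right)} = \sqrt{2 - \frac{895}{74}} = \sqrt{- \frac{747}{74}} = \frac{3 i \sqrt{6142}}{74}$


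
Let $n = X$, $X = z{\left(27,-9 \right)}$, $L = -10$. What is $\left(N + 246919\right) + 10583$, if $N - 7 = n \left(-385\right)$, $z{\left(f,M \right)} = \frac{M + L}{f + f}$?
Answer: $\frac{13912801}{54} \approx 2.5764 \cdot 10^{5}$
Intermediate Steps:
$z{\left(f,M \right)} = \frac{-10 + M}{2 f}$ ($z{\left(f,M \right)} = \frac{M - 10}{f + f} = \frac{-10 + M}{2 f}$)
$X = - \frac{19}{54}$ ($X = \frac{-10 - 9}{2 \cdot 27} = \frac{1}{2} \cdot \frac{1}{27} \left(-19\right) = - \frac{19}{54} \approx -0.35185$)
$n = - \frac{19}{54} \approx -0.35185$
$N = \frac{7693}{54}$ ($N = 7 - - \frac{7315}{54} = 7 + \frac{7315}{54} = \frac{7693}{54} \approx 142.46$)
$\left(N + 246919\right) + 10583 = \left(\frac{7693}{54} + 246919\right) + 10583 = \frac{13341319}{54} + 10583 = \frac{13912801}{54}$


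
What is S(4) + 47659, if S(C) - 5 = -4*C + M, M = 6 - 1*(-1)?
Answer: 47655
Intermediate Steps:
M = 7 (M = 6 + 1 = 7)
S(C) = 12 - 4*C (S(C) = 5 + (-4*C + 7) = 5 + (7 - 4*C) = 12 - 4*C)
S(4) + 47659 = (12 - 4*4) + 47659 = (12 - 16) + 47659 = -4 + 47659 = 47655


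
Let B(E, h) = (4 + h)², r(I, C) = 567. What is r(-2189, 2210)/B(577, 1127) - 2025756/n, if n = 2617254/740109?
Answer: -11838400117688673/20665982987 ≈ -5.7285e+5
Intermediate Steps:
n = 872418/246703 (n = 2617254*(1/740109) = 872418/246703 ≈ 3.5363)
r(-2189, 2210)/B(577, 1127) - 2025756/n = 567/((4 + 1127)²) - 2025756/872418/246703 = 567/(1131²) - 2025756*246703/872418 = 567/1279161 - 83293347078/145403 = 567*(1/1279161) - 83293347078/145403 = 63/142129 - 83293347078/145403 = -11838400117688673/20665982987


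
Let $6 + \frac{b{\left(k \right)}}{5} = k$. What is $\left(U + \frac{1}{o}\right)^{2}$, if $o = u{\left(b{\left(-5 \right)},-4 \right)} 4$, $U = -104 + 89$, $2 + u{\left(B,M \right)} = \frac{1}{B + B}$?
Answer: $\frac{44689225}{195364} \approx 228.75$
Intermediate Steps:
$b{\left(k \right)} = -30 + 5 k$
$u{\left(B,M \right)} = -2 + \frac{1}{2 B}$ ($u{\left(B,M \right)} = -2 + \frac{1}{B + B} = -2 + \frac{1}{2 B}$)
$U = -15$
$o = - \frac{442}{55}$ ($o = \left(-2 + \frac{1}{2 \left(-30 + 5 \left(-5\right)\right)}\right) 4 = \left(-2 + \frac{1}{2 \left(-30 - 25\right)}\right) 4 = \left(-2 + \frac{1}{2 \left(-55\right)}\right) 4 = \left(-2 + \frac{1}{2} \left(- \frac{1}{55}\right)\right) 4 = \left(-2 - \frac{1}{110}\right) 4 = \left(- \frac{221}{110}\right) 4 = - \frac{442}{55} \approx -8.0364$)
$\left(U + \frac{1}{o}\right)^{2} = \left(-15 + \frac{1}{- \frac{442}{55}}\right)^{2} = \left(-15 - \frac{55}{442}\right)^{2} = \left(- \frac{6685}{442}\right)^{2} = \frac{44689225}{195364}$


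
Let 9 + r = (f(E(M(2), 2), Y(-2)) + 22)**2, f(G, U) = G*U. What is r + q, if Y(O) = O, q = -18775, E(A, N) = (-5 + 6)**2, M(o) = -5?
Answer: -18384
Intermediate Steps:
E(A, N) = 1 (E(A, N) = 1**2 = 1)
r = 391 (r = -9 + (1*(-2) + 22)**2 = -9 + (-2 + 22)**2 = -9 + 20**2 = -9 + 400 = 391)
r + q = 391 - 18775 = -18384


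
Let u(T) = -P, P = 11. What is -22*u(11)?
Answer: 242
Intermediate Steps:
u(T) = -11 (u(T) = -1*11 = -11)
-22*u(11) = -22*(-11) = 242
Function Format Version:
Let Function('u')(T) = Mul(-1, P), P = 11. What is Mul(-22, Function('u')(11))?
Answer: 242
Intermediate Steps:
Function('u')(T) = -11 (Function('u')(T) = Mul(-1, 11) = -11)
Mul(-22, Function('u')(11)) = Mul(-22, -11) = 242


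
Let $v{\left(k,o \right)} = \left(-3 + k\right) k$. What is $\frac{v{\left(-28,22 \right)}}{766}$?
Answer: $\frac{434}{383} \approx 1.1332$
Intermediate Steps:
$v{\left(k,o \right)} = k \left(-3 + k\right)$
$\frac{v{\left(-28,22 \right)}}{766} = \frac{\left(-28\right) \left(-3 - 28\right)}{766} = \left(-28\right) \left(-31\right) \frac{1}{766} = 868 \cdot \frac{1}{766} = \frac{434}{383}$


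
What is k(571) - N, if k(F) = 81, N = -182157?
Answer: 182238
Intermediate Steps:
k(571) - N = 81 - 1*(-182157) = 81 + 182157 = 182238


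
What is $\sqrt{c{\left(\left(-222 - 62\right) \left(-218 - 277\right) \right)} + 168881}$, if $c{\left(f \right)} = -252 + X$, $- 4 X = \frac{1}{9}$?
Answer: $\frac{\sqrt{6070643}}{6} \approx 410.64$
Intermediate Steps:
$X = - \frac{1}{36}$ ($X = - \frac{1}{4 \cdot 9} = \left(- \frac{1}{4}\right) \frac{1}{9} = - \frac{1}{36} \approx -0.027778$)
$c{\left(f \right)} = - \frac{9073}{36}$ ($c{\left(f \right)} = -252 - \frac{1}{36} = - \frac{9073}{36}$)
$\sqrt{c{\left(\left(-222 - 62\right) \left(-218 - 277\right) \right)} + 168881} = \sqrt{- \frac{9073}{36} + 168881} = \sqrt{\frac{6070643}{36}} = \frac{\sqrt{6070643}}{6}$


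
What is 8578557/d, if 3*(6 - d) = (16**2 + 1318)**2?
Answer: -25735671/2477458 ≈ -10.388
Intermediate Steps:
d = -2477458/3 (d = 6 - (16**2 + 1318)**2/3 = 6 - (256 + 1318)**2/3 = 6 - 1/3*1574**2 = 6 - 1/3*2477476 = 6 - 2477476/3 = -2477458/3 ≈ -8.2582e+5)
8578557/d = 8578557/(-2477458/3) = 8578557*(-3/2477458) = -25735671/2477458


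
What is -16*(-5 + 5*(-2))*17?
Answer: 4080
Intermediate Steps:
-16*(-5 + 5*(-2))*17 = -16*(-5 - 10)*17 = -16*(-15)*17 = 240*17 = 4080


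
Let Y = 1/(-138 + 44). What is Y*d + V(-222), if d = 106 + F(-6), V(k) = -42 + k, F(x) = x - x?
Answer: -12461/47 ≈ -265.13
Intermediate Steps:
F(x) = 0
Y = -1/94 (Y = 1/(-94) = -1/94 ≈ -0.010638)
d = 106 (d = 106 + 0 = 106)
Y*d + V(-222) = -1/94*106 + (-42 - 222) = -53/47 - 264 = -12461/47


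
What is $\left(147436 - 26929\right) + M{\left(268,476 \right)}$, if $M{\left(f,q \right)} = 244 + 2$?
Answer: $120753$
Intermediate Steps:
$M{\left(f,q \right)} = 246$
$\left(147436 - 26929\right) + M{\left(268,476 \right)} = \left(147436 - 26929\right) + 246 = 120507 + 246 = 120753$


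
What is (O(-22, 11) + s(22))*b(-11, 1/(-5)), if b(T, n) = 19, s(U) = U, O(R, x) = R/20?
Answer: 3971/10 ≈ 397.10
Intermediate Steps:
O(R, x) = R/20 (O(R, x) = R*(1/20) = R/20)
(O(-22, 11) + s(22))*b(-11, 1/(-5)) = ((1/20)*(-22) + 22)*19 = (-11/10 + 22)*19 = (209/10)*19 = 3971/10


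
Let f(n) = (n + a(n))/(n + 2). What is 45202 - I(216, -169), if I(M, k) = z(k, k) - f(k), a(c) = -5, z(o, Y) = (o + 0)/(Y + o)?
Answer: 15097649/334 ≈ 45203.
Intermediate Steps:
z(o, Y) = o/(Y + o)
f(n) = (-5 + n)/(2 + n) (f(n) = (n - 5)/(n + 2) = (-5 + n)/(2 + n))
I(M, k) = ½ - (-5 + k)/(2 + k) (I(M, k) = k/(k + k) - (-5 + k)/(2 + k) = k/((2*k)) - (-5 + k)/(2 + k) = k*(1/(2*k)) - (-5 + k)/(2 + k) = ½ - (-5 + k)/(2 + k))
45202 - I(216, -169) = 45202 - (12 - 1*(-169))/(2*(2 - 169)) = 45202 - (12 + 169)/(2*(-167)) = 45202 - (-1)*181/(2*167) = 45202 - 1*(-181/334) = 45202 + 181/334 = 15097649/334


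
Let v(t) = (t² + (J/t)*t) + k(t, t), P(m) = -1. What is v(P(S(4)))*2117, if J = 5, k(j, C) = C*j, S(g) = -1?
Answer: 14819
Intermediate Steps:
v(t) = 5 + 2*t² (v(t) = (t² + (5/t)*t) + t*t = (t² + 5) + t² = (5 + t²) + t² = 5 + 2*t²)
v(P(S(4)))*2117 = (5 + 2*(-1)²)*2117 = (5 + 2*1)*2117 = (5 + 2)*2117 = 7*2117 = 14819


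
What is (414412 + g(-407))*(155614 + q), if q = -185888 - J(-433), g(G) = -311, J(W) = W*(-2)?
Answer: -12895105140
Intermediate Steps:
J(W) = -2*W
q = -186754 (q = -185888 - (-2)*(-433) = -185888 - 1*866 = -185888 - 866 = -186754)
(414412 + g(-407))*(155614 + q) = (414412 - 311)*(155614 - 186754) = 414101*(-31140) = -12895105140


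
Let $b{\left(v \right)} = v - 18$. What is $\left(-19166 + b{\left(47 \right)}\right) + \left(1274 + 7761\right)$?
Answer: $-10102$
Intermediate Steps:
$b{\left(v \right)} = -18 + v$
$\left(-19166 + b{\left(47 \right)}\right) + \left(1274 + 7761\right) = \left(-19166 + \left(-18 + 47\right)\right) + \left(1274 + 7761\right) = \left(-19166 + 29\right) + 9035 = -19137 + 9035 = -10102$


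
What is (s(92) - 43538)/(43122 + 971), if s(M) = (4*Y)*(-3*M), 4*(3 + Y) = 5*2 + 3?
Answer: -43814/44093 ≈ -0.99367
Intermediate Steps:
Y = 1/4 (Y = -3 + (5*2 + 3)/4 = -3 + (10 + 3)/4 = -3 + (1/4)*13 = -3 + 13/4 = 1/4 ≈ 0.25000)
s(M) = -3*M (s(M) = (4*(1/4))*(-3*M) = 1*(-3*M) = -3*M)
(s(92) - 43538)/(43122 + 971) = (-3*92 - 43538)/(43122 + 971) = (-276 - 43538)/44093 = -43814*1/44093 = -43814/44093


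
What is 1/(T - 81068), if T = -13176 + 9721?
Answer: -1/84523 ≈ -1.1831e-5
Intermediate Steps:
T = -3455
1/(T - 81068) = 1/(-3455 - 81068) = 1/(-84523) = -1/84523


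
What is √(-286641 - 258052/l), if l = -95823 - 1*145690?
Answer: I*√16719285606618653/241513 ≈ 535.39*I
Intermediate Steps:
l = -241513 (l = -95823 - 145690 = -241513)
√(-286641 - 258052/l) = √(-286641 - 258052/(-241513)) = √(-286641 - 258052*(-1/241513)) = √(-286641 + 258052/241513) = √(-69227269781/241513) = I*√16719285606618653/241513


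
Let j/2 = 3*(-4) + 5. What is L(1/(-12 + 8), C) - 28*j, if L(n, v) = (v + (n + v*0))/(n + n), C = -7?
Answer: 813/2 ≈ 406.50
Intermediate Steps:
L(n, v) = (n + v)/(2*n) (L(n, v) = (v + (n + 0))/((2*n)) = (v + n)*(1/(2*n)) = (n + v)*(1/(2*n)) = (n + v)/(2*n))
j = -14 (j = 2*(3*(-4) + 5) = 2*(-12 + 5) = 2*(-7) = -14)
L(1/(-12 + 8), C) - 28*j = (1/(-12 + 8) - 7)/(2*(1/(-12 + 8))) - 28*(-14) = (1/(-4) - 7)/(2*(1/(-4))) + 392 = (-¼ - 7)/(2*(-¼)) + 392 = (½)*(-4)*(-29/4) + 392 = 29/2 + 392 = 813/2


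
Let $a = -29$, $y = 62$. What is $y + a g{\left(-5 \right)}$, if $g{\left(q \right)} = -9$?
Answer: $323$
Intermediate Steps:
$y + a g{\left(-5 \right)} = 62 - -261 = 62 + 261 = 323$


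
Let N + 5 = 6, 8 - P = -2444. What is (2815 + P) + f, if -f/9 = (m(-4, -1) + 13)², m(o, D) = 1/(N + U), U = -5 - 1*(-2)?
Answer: 15443/4 ≈ 3860.8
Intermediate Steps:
P = 2452 (P = 8 - 1*(-2444) = 8 + 2444 = 2452)
U = -3 (U = -5 + 2 = -3)
N = 1 (N = -5 + 6 = 1)
m(o, D) = -½ (m(o, D) = 1/(1 - 3) = 1/(-2) = -½)
f = -5625/4 (f = -9*(-½ + 13)² = -9*(25/2)² = -9*625/4 = -5625/4 ≈ -1406.3)
(2815 + P) + f = (2815 + 2452) - 5625/4 = 5267 - 5625/4 = 15443/4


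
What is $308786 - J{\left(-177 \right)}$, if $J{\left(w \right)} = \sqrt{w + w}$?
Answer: $308786 - i \sqrt{354} \approx 3.0879 \cdot 10^{5} - 18.815 i$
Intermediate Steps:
$J{\left(w \right)} = \sqrt{2} \sqrt{w}$ ($J{\left(w \right)} = \sqrt{2 w} = \sqrt{2} \sqrt{w}$)
$308786 - J{\left(-177 \right)} = 308786 - \sqrt{2} \sqrt{-177} = 308786 - \sqrt{2} i \sqrt{177} = 308786 - i \sqrt{354}$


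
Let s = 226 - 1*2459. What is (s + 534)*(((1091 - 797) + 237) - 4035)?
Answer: 5953296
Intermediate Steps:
s = -2233 (s = 226 - 2459 = -2233)
(s + 534)*(((1091 - 797) + 237) - 4035) = (-2233 + 534)*(((1091 - 797) + 237) - 4035) = -1699*((294 + 237) - 4035) = -1699*(531 - 4035) = -1699*(-3504) = 5953296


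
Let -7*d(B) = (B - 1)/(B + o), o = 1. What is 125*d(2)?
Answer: -125/21 ≈ -5.9524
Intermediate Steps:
d(B) = -(-1 + B)/(7*(1 + B)) (d(B) = -(B - 1)/(7*(B + 1)) = -(-1 + B)/(7*(1 + B)))
125*d(2) = 125*((1 - 1*2)/(7*(1 + 2))) = 125*((⅐)*(1 - 2)/3) = 125*((⅐)*(⅓)*(-1)) = 125*(-1/21) = -125/21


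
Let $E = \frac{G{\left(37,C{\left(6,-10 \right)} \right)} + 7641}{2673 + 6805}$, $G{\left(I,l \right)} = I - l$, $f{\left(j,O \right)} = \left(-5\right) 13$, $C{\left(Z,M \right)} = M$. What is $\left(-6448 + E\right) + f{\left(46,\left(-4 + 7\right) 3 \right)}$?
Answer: $- \frac{30861263}{4739} \approx -6512.2$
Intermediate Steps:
$f{\left(j,O \right)} = -65$
$E = \frac{3844}{4739}$ ($E = \frac{\left(37 - -10\right) + 7641}{2673 + 6805} = \frac{\left(37 + 10\right) + 7641}{9478} = \left(47 + 7641\right) \frac{1}{9478} = 7688 \cdot \frac{1}{9478} = \frac{3844}{4739} \approx 0.81114$)
$\left(-6448 + E\right) + f{\left(46,\left(-4 + 7\right) 3 \right)} = \left(-6448 + \frac{3844}{4739}\right) - 65 = - \frac{30553228}{4739} - 65 = - \frac{30861263}{4739}$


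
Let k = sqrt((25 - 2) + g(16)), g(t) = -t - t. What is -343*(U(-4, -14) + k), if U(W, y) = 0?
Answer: -1029*I ≈ -1029.0*I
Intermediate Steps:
g(t) = -2*t
k = 3*I (k = sqrt((25 - 2) - 2*16) = sqrt(23 - 32) = sqrt(-9) = 3*I ≈ 3.0*I)
-343*(U(-4, -14) + k) = -343*(0 + 3*I) = -1029*I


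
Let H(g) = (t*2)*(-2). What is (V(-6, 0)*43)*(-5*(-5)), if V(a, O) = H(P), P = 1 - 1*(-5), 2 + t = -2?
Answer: 17200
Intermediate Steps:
t = -4 (t = -2 - 2 = -4)
P = 6 (P = 1 + 5 = 6)
H(g) = 16 (H(g) = -4*2*(-2) = -8*(-2) = 16)
V(a, O) = 16
(V(-6, 0)*43)*(-5*(-5)) = (16*43)*(-5*(-5)) = 688*25 = 17200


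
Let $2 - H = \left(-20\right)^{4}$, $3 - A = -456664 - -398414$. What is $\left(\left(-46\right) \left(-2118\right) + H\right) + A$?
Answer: $-4317$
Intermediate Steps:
$A = 58253$ ($A = 3 - \left(-456664 - -398414\right) = 3 - \left(-456664 + 398414\right) = 3 - -58250 = 3 + 58250 = 58253$)
$H = -159998$ ($H = 2 - \left(-20\right)^{4} = 2 - 160000 = -159998$)
$\left(\left(-46\right) \left(-2118\right) + H\right) + A = \left(\left(-46\right) \left(-2118\right) - 159998\right) + 58253 = \left(97428 - 159998\right) + 58253 = -62570 + 58253 = -4317$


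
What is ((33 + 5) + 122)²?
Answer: 25600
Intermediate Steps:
((33 + 5) + 122)² = (38 + 122)² = 160² = 25600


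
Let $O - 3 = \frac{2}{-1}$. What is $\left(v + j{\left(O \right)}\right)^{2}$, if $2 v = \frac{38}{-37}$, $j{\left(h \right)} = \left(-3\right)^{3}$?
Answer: $\frac{1036324}{1369} \approx 756.99$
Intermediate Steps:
$O = 1$ ($O = 3 + \frac{2}{-1} = 3 + 2 \left(-1\right) = 3 - 2 = 1$)
$j{\left(h \right)} = -27$
$v = - \frac{19}{37}$ ($v = \frac{38 \frac{1}{-37}}{2} = \frac{38 \left(- \frac{1}{37}\right)}{2} = \frac{1}{2} \left(- \frac{38}{37}\right) = - \frac{19}{37} \approx -0.51351$)
$\left(v + j{\left(O \right)}\right)^{2} = \left(- \frac{19}{37} - 27\right)^{2} = \left(- \frac{1018}{37}\right)^{2} = \frac{1036324}{1369}$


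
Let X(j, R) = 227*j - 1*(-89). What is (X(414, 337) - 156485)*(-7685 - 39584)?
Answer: 2950436442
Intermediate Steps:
X(j, R) = 89 + 227*j (X(j, R) = 227*j + 89 = 89 + 227*j)
(X(414, 337) - 156485)*(-7685 - 39584) = ((89 + 227*414) - 156485)*(-7685 - 39584) = ((89 + 93978) - 156485)*(-47269) = (94067 - 156485)*(-47269) = -62418*(-47269) = 2950436442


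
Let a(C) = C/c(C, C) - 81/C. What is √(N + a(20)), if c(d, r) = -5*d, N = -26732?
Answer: I*√106945/2 ≈ 163.51*I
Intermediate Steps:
a(C) = -⅕ - 81/C (a(C) = C/((-5*C)) - 81/C = C*(-1/(5*C)) - 81/C = -⅕ - 81/C)
√(N + a(20)) = √(-26732 + (⅕)*(-405 - 1*20)/20) = √(-26732 + (⅕)*(1/20)*(-405 - 20)) = √(-26732 + (⅕)*(1/20)*(-425)) = √(-26732 - 17/4) = √(-106945/4) = I*√106945/2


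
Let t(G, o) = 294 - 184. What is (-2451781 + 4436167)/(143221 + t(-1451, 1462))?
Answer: 661462/47777 ≈ 13.845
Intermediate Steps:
t(G, o) = 110
(-2451781 + 4436167)/(143221 + t(-1451, 1462)) = (-2451781 + 4436167)/(143221 + 110) = 1984386/143331 = 1984386*(1/143331) = 661462/47777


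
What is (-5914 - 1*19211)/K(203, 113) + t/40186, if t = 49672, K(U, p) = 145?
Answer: -100247081/582697 ≈ -172.04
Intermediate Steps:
(-5914 - 1*19211)/K(203, 113) + t/40186 = (-5914 - 1*19211)/145 + 49672/40186 = (-5914 - 19211)*(1/145) + 49672*(1/40186) = -25125*1/145 + 24836/20093 = -5025/29 + 24836/20093 = -100247081/582697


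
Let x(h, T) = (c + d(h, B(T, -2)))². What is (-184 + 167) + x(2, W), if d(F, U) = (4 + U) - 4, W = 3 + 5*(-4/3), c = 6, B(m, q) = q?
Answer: -1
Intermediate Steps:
W = -11/3 (W = 3 + 5*(-4*⅓) = 3 + 5*(-4/3) = 3 - 20/3 = -11/3 ≈ -3.6667)
d(F, U) = U
x(h, T) = 16 (x(h, T) = (6 - 2)² = 4² = 16)
(-184 + 167) + x(2, W) = (-184 + 167) + 16 = -17 + 16 = -1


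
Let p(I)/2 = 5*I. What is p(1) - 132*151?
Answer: -19922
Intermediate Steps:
p(I) = 10*I (p(I) = 2*(5*I) = 10*I)
p(1) - 132*151 = 10*1 - 132*151 = 10 - 19932 = -19922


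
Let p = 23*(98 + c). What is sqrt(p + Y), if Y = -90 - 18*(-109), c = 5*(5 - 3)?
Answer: 66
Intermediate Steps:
c = 10 (c = 5*2 = 10)
p = 2484 (p = 23*(98 + 10) = 23*108 = 2484)
Y = 1872 (Y = -90 + 1962 = 1872)
sqrt(p + Y) = sqrt(2484 + 1872) = sqrt(4356) = 66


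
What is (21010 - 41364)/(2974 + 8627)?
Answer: -20354/11601 ≈ -1.7545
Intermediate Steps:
(21010 - 41364)/(2974 + 8627) = -20354/11601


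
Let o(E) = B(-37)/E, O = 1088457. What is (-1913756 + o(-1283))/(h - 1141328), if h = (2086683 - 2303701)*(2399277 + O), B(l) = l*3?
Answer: 2455348837/971105520726820 ≈ 2.5284e-6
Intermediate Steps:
B(l) = 3*l
h = -756901057212 (h = (2086683 - 2303701)*(2399277 + 1088457) = -217018*3487734 = -756901057212)
o(E) = -111/E (o(E) = (3*(-37))/E = -111/E)
(-1913756 + o(-1283))/(h - 1141328) = (-1913756 - 111/(-1283))/(-756901057212 - 1141328) = (-1913756 - 111*(-1/1283))/(-756902198540) = (-1913756 + 111/1283)*(-1/756902198540) = -2455348837/1283*(-1/756902198540) = 2455348837/971105520726820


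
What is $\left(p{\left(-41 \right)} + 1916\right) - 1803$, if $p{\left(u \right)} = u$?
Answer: $72$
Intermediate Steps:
$\left(p{\left(-41 \right)} + 1916\right) - 1803 = \left(-41 + 1916\right) - 1803 = 1875 - 1803 = 72$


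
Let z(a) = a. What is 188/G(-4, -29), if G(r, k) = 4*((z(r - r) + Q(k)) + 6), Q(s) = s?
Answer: -47/23 ≈ -2.0435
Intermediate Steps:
G(r, k) = 24 + 4*k (G(r, k) = 4*(((r - r) + k) + 6) = 4*((0 + k) + 6) = 4*(k + 6) = 4*(6 + k) = 24 + 4*k)
188/G(-4, -29) = 188/(24 + 4*(-29)) = 188/(24 - 116) = 188/(-92) = 188*(-1/92) = -47/23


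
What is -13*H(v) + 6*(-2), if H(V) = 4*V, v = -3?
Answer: 144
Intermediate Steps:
-13*H(v) + 6*(-2) = -52*(-3) + 6*(-2) = -13*(-12) - 12 = 156 - 12 = 144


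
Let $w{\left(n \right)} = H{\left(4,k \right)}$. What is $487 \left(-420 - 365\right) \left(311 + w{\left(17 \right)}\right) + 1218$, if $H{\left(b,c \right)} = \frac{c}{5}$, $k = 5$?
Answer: $-119274822$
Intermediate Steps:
$H{\left(b,c \right)} = \frac{c}{5}$ ($H{\left(b,c \right)} = c \frac{1}{5} = \frac{c}{5}$)
$w{\left(n \right)} = 1$ ($w{\left(n \right)} = \frac{1}{5} \cdot 5 = 1$)
$487 \left(-420 - 365\right) \left(311 + w{\left(17 \right)}\right) + 1218 = 487 \left(-420 - 365\right) \left(311 + 1\right) + 1218 = 487 \left(\left(-785\right) 312\right) + 1218 = 487 \left(-244920\right) + 1218 = -119276040 + 1218 = -119274822$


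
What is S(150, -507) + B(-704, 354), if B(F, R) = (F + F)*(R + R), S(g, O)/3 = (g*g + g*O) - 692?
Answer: -1159590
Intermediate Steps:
S(g, O) = -2076 + 3*g**2 + 3*O*g (S(g, O) = 3*((g*g + g*O) - 692) = 3*((g**2 + O*g) - 692) = 3*(-692 + g**2 + O*g) = -2076 + 3*g**2 + 3*O*g)
B(F, R) = 4*F*R (B(F, R) = (2*F)*(2*R) = 4*F*R)
S(150, -507) + B(-704, 354) = (-2076 + 3*150**2 + 3*(-507)*150) + 4*(-704)*354 = (-2076 + 3*22500 - 228150) - 996864 = (-2076 + 67500 - 228150) - 996864 = -162726 - 996864 = -1159590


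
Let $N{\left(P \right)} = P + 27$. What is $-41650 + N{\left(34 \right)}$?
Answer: $-41589$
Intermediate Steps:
$N{\left(P \right)} = 27 + P$
$-41650 + N{\left(34 \right)} = -41650 + \left(27 + 34\right) = -41650 + 61 = -41589$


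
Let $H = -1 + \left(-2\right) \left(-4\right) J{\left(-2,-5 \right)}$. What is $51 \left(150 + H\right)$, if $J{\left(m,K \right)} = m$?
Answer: $6783$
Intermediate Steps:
$H = -17$ ($H = -1 + \left(-2\right) \left(-4\right) \left(-2\right) = -1 + 8 \left(-2\right) = -1 - 16 = -17$)
$51 \left(150 + H\right) = 51 \left(150 - 17\right) = 51 \cdot 133 = 6783$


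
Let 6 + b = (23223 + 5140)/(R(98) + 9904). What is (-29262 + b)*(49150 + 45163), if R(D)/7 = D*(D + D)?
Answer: -398481867334621/144360 ≈ -2.7603e+9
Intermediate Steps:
R(D) = 14*D² (R(D) = 7*(D*(D + D)) = 7*(D*(2*D)) = 7*(2*D²) = 14*D²)
b = -837797/144360 (b = -6 + (23223 + 5140)/(14*98² + 9904) = -6 + 28363/(14*9604 + 9904) = -6 + 28363/(134456 + 9904) = -6 + 28363/144360 = -837797/144360 ≈ -5.8035)
(-29262 + b)*(49150 + 45163) = (-29262 - 837797/144360)*(49150 + 45163) = -4225100117/144360*94313 = -398481867334621/144360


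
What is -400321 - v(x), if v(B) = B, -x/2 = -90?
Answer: -400501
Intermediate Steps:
x = 180 (x = -2*(-90) = 180)
-400321 - v(x) = -400321 - 1*180 = -400321 - 180 = -400501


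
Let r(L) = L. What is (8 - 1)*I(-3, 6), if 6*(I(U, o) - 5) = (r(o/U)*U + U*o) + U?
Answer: 35/2 ≈ 17.500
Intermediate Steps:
I(U, o) = 5 + U/6 + o/6 + U*o/6 (I(U, o) = 5 + (((o/U)*U + U*o) + U)/6 = 5 + ((o + U*o) + U)/6 = 5 + (U + o + U*o)/6 = 5 + (U/6 + o/6 + U*o/6) = 5 + U/6 + o/6 + U*o/6)
(8 - 1)*I(-3, 6) = (8 - 1)*(5 + (1/6)*(-3) + (1/6)*6 + (1/6)*(-3)*6) = 7*(5 - 1/2 + 1 - 3) = 7*(5/2) = 35/2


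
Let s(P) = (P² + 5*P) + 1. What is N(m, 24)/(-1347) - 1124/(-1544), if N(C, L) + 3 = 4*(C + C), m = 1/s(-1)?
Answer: 1142083/1559826 ≈ 0.73219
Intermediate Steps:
s(P) = 1 + P² + 5*P
m = -⅓ (m = 1/(1 + (-1)² + 5*(-1)) = 1/(1 + 1 - 5) = 1/(-3) = -⅓ ≈ -0.33333)
N(C, L) = -3 + 8*C (N(C, L) = -3 + 4*(C + C) = -3 + 4*(2*C) = -3 + 8*C)
N(m, 24)/(-1347) - 1124/(-1544) = (-3 + 8*(-⅓))/(-1347) - 1124/(-1544) = (-3 - 8/3)*(-1/1347) - 1124*(-1/1544) = -17/3*(-1/1347) + 281/386 = 17/4041 + 281/386 = 1142083/1559826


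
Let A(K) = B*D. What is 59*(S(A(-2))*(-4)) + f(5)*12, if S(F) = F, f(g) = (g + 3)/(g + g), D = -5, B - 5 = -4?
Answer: 5948/5 ≈ 1189.6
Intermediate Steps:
B = 1 (B = 5 - 4 = 1)
A(K) = -5 (A(K) = 1*(-5) = -5)
f(g) = (3 + g)/(2*g) (f(g) = (3 + g)/((2*g)) = (3 + g)*(1/(2*g)) = (3 + g)/(2*g))
59*(S(A(-2))*(-4)) + f(5)*12 = 59*(-5*(-4)) + ((1/2)*(3 + 5)/5)*12 = 59*20 + ((1/2)*(1/5)*8)*12 = 1180 + (4/5)*12 = 1180 + 48/5 = 5948/5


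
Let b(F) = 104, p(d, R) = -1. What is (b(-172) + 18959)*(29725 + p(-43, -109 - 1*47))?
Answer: 566628612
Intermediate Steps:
(b(-172) + 18959)*(29725 + p(-43, -109 - 1*47)) = (104 + 18959)*(29725 - 1) = 19063*29724 = 566628612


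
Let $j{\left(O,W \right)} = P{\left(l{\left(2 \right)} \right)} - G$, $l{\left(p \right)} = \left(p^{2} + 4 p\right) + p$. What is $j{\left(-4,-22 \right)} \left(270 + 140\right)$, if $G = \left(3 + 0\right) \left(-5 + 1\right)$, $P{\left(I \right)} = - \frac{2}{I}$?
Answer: $\frac{34030}{7} \approx 4861.4$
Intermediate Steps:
$l{\left(p \right)} = p^{2} + 5 p$
$G = -12$ ($G = 3 \left(-4\right) = -12$)
$j{\left(O,W \right)} = \frac{83}{7}$ ($j{\left(O,W \right)} = - \frac{2}{2 \left(5 + 2\right)} - -12 = - \frac{2}{2 \cdot 7} + 12 = - \frac{2}{14} + 12 = \left(-2\right) \frac{1}{14} + 12 = - \frac{1}{7} + 12 = \frac{83}{7}$)
$j{\left(-4,-22 \right)} \left(270 + 140\right) = \frac{83 \left(270 + 140\right)}{7} = \frac{83}{7} \cdot 410 = \frac{34030}{7}$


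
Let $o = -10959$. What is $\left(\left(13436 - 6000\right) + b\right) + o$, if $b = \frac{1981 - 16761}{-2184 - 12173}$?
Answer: $- \frac{50564931}{14357} \approx -3522.0$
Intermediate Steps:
$b = \frac{14780}{14357}$ ($b = - \frac{14780}{-14357} = \left(-14780\right) \left(- \frac{1}{14357}\right) = \frac{14780}{14357} \approx 1.0295$)
$\left(\left(13436 - 6000\right) + b\right) + o = \left(\left(13436 - 6000\right) + \frac{14780}{14357}\right) - 10959 = \left(7436 + \frac{14780}{14357}\right) - 10959 = \frac{106773432}{14357} - 10959 = - \frac{50564931}{14357}$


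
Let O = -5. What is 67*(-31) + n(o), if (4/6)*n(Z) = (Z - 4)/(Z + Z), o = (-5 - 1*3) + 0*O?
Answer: -16607/8 ≈ -2075.9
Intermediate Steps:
o = -8 (o = (-5 - 1*3) + 0*(-5) = (-5 - 3) + 0 = -8 + 0 = -8)
n(Z) = 3*(-4 + Z)/(4*Z) (n(Z) = 3*((Z - 4)/(Z + Z))/2 = 3*((-4 + Z)/((2*Z)))/2 = 3*((-4 + Z)*(1/(2*Z)))/2 = 3*((-4 + Z)/(2*Z))/2 = 3*(-4 + Z)/(4*Z))
67*(-31) + n(o) = 67*(-31) + (¾ - 3/(-8)) = -2077 + (¾ - 3*(-⅛)) = -2077 + (¾ + 3/8) = -2077 + 9/8 = -16607/8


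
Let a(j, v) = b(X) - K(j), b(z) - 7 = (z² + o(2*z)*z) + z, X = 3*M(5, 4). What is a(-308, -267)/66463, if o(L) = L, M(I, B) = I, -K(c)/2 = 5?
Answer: 707/66463 ≈ 0.010637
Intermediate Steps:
K(c) = -10 (K(c) = -2*5 = -10)
X = 15 (X = 3*5 = 15)
b(z) = 7 + z + 3*z² (b(z) = 7 + ((z² + (2*z)*z) + z) = 7 + ((z² + 2*z²) + z) = 7 + (3*z² + z) = 7 + (z + 3*z²) = 7 + z + 3*z²)
a(j, v) = 707 (a(j, v) = (7 + 15 + 3*15²) - 1*(-10) = (7 + 15 + 3*225) + 10 = (7 + 15 + 675) + 10 = 697 + 10 = 707)
a(-308, -267)/66463 = 707/66463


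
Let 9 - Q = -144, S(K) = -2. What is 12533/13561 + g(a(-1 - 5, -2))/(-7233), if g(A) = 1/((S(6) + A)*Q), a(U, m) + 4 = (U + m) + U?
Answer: 277392651901/300145341780 ≈ 0.92419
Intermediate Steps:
a(U, m) = -4 + m + 2*U (a(U, m) = -4 + ((U + m) + U) = -4 + (m + 2*U) = -4 + m + 2*U)
Q = 153 (Q = 9 - 1*(-144) = 9 + 144 = 153)
g(A) = 1/(153*(-2 + A)) (g(A) = 1/((-2 + A)*153) = (1/153)/(-2 + A) = 1/(153*(-2 + A)))
12533/13561 + g(a(-1 - 5, -2))/(-7233) = 12533/13561 + (1/(153*(-2 + (-4 - 2 + 2*(-1 - 5)))))/(-7233) = 12533*(1/13561) + (1/(153*(-2 + (-4 - 2 + 2*(-6)))))*(-1/7233) = 12533/13561 + (1/(153*(-2 + (-4 - 2 - 12))))*(-1/7233) = 12533/13561 + (1/(153*(-2 - 18)))*(-1/7233) = 12533/13561 + ((1/153)/(-20))*(-1/7233) = 12533/13561 + ((1/153)*(-1/20))*(-1/7233) = 12533/13561 - 1/3060*(-1/7233) = 12533/13561 + 1/22132980 = 277392651901/300145341780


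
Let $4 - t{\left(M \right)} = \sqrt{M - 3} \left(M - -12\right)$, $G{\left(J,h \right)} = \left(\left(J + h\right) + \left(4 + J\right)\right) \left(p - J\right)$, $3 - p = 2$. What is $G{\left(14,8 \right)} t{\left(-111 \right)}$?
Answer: $-2080 - 51480 i \sqrt{114} \approx -2080.0 - 5.4966 \cdot 10^{5} i$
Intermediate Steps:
$p = 1$ ($p = 3 - 2 = 1$)
$G{\left(J,h \right)} = \left(1 - J\right) \left(4 + h + 2 J\right)$ ($G{\left(J,h \right)} = \left(\left(J + h\right) + \left(4 + J\right)\right) \left(1 - J\right) = \left(4 + h + 2 J\right) \left(1 - J\right) = \left(1 - J\right) \left(4 + h + 2 J\right)$)
$t{\left(M \right)} = 4 - \sqrt{-3 + M} \left(12 + M\right)$ ($t{\left(M \right)} = 4 - \sqrt{M - 3} \left(M - -12\right) = 4 - \sqrt{-3 + M} \left(M + 12\right) = 4 - \sqrt{-3 + M} \left(12 + M\right)$)
$G{\left(14,8 \right)} t{\left(-111 \right)} = \left(4 + 8 - 28 - 2 \cdot 14^{2} - 14 \cdot 8\right) \left(4 - 12 \sqrt{-3 - 111} - - 111 \sqrt{-3 - 111}\right) = \left(4 + 8 - 28 - 392 - 112\right) \left(4 - 12 \sqrt{-114} - - 111 \sqrt{-114}\right) = \left(4 + 8 - 28 - 392 - 112\right) \left(4 - 12 i \sqrt{114} - - 111 i \sqrt{114}\right) = - 520 \left(4 - 12 i \sqrt{114} + 111 i \sqrt{114}\right) = - 520 \left(4 + 99 i \sqrt{114}\right) = -2080 - 51480 i \sqrt{114}$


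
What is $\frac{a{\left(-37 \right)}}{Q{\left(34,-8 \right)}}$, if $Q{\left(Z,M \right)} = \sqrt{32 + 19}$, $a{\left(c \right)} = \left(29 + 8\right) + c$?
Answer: $0$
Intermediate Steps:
$a{\left(c \right)} = 37 + c$
$Q{\left(Z,M \right)} = \sqrt{51}$
$\frac{a{\left(-37 \right)}}{Q{\left(34,-8 \right)}} = \frac{37 - 37}{\sqrt{51}} = 0 \frac{\sqrt{51}}{51} = 0$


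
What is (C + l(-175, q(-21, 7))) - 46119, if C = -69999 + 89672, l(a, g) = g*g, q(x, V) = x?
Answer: -26005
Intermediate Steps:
l(a, g) = g²
C = 19673
(C + l(-175, q(-21, 7))) - 46119 = (19673 + (-21)²) - 46119 = (19673 + 441) - 46119 = 20114 - 46119 = -26005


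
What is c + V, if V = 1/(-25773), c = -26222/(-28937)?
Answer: 675790669/745793301 ≈ 0.90614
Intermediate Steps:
c = 26222/28937 (c = -26222*(-1/28937) = 26222/28937 ≈ 0.90618)
V = -1/25773 ≈ -3.8800e-5
c + V = 26222/28937 - 1/25773 = 675790669/745793301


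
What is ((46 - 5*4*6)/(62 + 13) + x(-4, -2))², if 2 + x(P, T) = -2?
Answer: 139876/5625 ≈ 24.867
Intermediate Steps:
x(P, T) = -4 (x(P, T) = -2 - 2 = -4)
((46 - 5*4*6)/(62 + 13) + x(-4, -2))² = ((46 - 5*4*6)/(62 + 13) - 4)² = ((46 - 20*6)/75 - 4)² = ((46 - 120)*(1/75) - 4)² = (-74*1/75 - 4)² = (-74/75 - 4)² = (-374/75)² = 139876/5625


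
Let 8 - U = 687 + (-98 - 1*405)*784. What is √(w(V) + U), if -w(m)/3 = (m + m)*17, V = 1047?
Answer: √286879 ≈ 535.61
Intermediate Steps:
w(m) = -102*m (w(m) = -3*(m + m)*17 = -3*2*m*17 = -102*m)
U = 393673 (U = 8 - (687 + (-98 - 1*405)*784) = 8 - (687 + (-98 - 405)*784) = 8 - (687 - 503*784) = 8 - (687 - 394352) = 8 - 1*(-393665) = 8 + 393665 = 393673)
√(w(V) + U) = √(-102*1047 + 393673) = √(-106794 + 393673) = √286879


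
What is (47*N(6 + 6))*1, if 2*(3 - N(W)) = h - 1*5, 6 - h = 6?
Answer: 517/2 ≈ 258.50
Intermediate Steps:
h = 0 (h = 6 - 1*6 = 6 - 6 = 0)
N(W) = 11/2 (N(W) = 3 - (0 - 1*5)/2 = 3 - (0 - 5)/2 = 3 - ½*(-5) = 3 + 5/2 = 11/2)
(47*N(6 + 6))*1 = (47*(11/2))*1 = (517/2)*1 = 517/2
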